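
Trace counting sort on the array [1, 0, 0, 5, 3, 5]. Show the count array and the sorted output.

Count array: [2, 1, 0, 1, 0, 2]
(count[i] = number of elements equal to i)
Cumulative count: [2, 3, 3, 4, 4, 6]
Sorted: [0, 0, 1, 3, 5, 5]


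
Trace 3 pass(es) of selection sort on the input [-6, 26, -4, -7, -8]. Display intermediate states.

Pass 1: Select minimum -8 at index 4, swap -> [-8, 26, -4, -7, -6]
Pass 2: Select minimum -7 at index 3, swap -> [-8, -7, -4, 26, -6]
Pass 3: Select minimum -6 at index 4, swap -> [-8, -7, -6, 26, -4]


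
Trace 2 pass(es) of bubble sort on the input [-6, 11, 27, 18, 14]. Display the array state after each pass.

After pass 1: [-6, 11, 18, 14, 27] (2 swaps)
After pass 2: [-6, 11, 14, 18, 27] (1 swaps)
Total swaps: 3


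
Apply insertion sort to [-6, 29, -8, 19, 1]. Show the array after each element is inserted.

First element -6 is already 'sorted'
Insert 29: shifted 0 elements -> [-6, 29, -8, 19, 1]
Insert -8: shifted 2 elements -> [-8, -6, 29, 19, 1]
Insert 19: shifted 1 elements -> [-8, -6, 19, 29, 1]
Insert 1: shifted 2 elements -> [-8, -6, 1, 19, 29]


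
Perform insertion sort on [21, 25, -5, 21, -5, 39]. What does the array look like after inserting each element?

First element 21 is already 'sorted'
Insert 25: shifted 0 elements -> [21, 25, -5, 21, -5, 39]
Insert -5: shifted 2 elements -> [-5, 21, 25, 21, -5, 39]
Insert 21: shifted 1 elements -> [-5, 21, 21, 25, -5, 39]
Insert -5: shifted 3 elements -> [-5, -5, 21, 21, 25, 39]
Insert 39: shifted 0 elements -> [-5, -5, 21, 21, 25, 39]


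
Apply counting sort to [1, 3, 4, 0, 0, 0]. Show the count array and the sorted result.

Count array: [3, 1, 0, 1, 1]
(count[i] = number of elements equal to i)
Cumulative count: [3, 4, 4, 5, 6]
Sorted: [0, 0, 0, 1, 3, 4]


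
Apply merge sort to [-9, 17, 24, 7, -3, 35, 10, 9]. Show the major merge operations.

Divide and conquer:
  Merge [-9] + [17] -> [-9, 17]
  Merge [24] + [7] -> [7, 24]
  Merge [-9, 17] + [7, 24] -> [-9, 7, 17, 24]
  Merge [-3] + [35] -> [-3, 35]
  Merge [10] + [9] -> [9, 10]
  Merge [-3, 35] + [9, 10] -> [-3, 9, 10, 35]
  Merge [-9, 7, 17, 24] + [-3, 9, 10, 35] -> [-9, -3, 7, 9, 10, 17, 24, 35]


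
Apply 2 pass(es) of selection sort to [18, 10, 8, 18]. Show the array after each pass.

Pass 1: Select minimum 8 at index 2, swap -> [8, 10, 18, 18]
Pass 2: Select minimum 10 at index 1, swap -> [8, 10, 18, 18]


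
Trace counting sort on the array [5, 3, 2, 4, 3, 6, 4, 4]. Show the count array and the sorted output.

Count array: [0, 0, 1, 2, 3, 1, 1]
(count[i] = number of elements equal to i)
Cumulative count: [0, 0, 1, 3, 6, 7, 8]
Sorted: [2, 3, 3, 4, 4, 4, 5, 6]


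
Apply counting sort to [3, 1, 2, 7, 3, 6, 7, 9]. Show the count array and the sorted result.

Count array: [0, 1, 1, 2, 0, 0, 1, 2, 0, 1]
(count[i] = number of elements equal to i)
Cumulative count: [0, 1, 2, 4, 4, 4, 5, 7, 7, 8]
Sorted: [1, 2, 3, 3, 6, 7, 7, 9]


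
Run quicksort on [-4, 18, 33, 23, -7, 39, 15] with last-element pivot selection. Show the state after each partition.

Partition 1: pivot=15 at index 2 -> [-4, -7, 15, 23, 18, 39, 33]
Partition 2: pivot=-7 at index 0 -> [-7, -4, 15, 23, 18, 39, 33]
Partition 3: pivot=33 at index 5 -> [-7, -4, 15, 23, 18, 33, 39]
Partition 4: pivot=18 at index 3 -> [-7, -4, 15, 18, 23, 33, 39]


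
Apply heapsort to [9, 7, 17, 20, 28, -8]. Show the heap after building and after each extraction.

Build heap: [28, 20, 17, 9, 7, -8]
Extract 28: [20, 9, 17, -8, 7, 28]
Extract 20: [17, 9, 7, -8, 20, 28]
Extract 17: [9, -8, 7, 17, 20, 28]
Extract 9: [7, -8, 9, 17, 20, 28]
Extract 7: [-8, 7, 9, 17, 20, 28]


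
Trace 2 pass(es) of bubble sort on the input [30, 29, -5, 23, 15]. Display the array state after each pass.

After pass 1: [29, -5, 23, 15, 30] (4 swaps)
After pass 2: [-5, 23, 15, 29, 30] (3 swaps)
Total swaps: 7


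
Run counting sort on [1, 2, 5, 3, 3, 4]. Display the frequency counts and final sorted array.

Count array: [0, 1, 1, 2, 1, 1]
(count[i] = number of elements equal to i)
Cumulative count: [0, 1, 2, 4, 5, 6]
Sorted: [1, 2, 3, 3, 4, 5]


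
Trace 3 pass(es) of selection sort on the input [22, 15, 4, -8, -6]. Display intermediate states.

Pass 1: Select minimum -8 at index 3, swap -> [-8, 15, 4, 22, -6]
Pass 2: Select minimum -6 at index 4, swap -> [-8, -6, 4, 22, 15]
Pass 3: Select minimum 4 at index 2, swap -> [-8, -6, 4, 22, 15]


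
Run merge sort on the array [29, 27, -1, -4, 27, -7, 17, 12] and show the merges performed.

Divide and conquer:
  Merge [29] + [27] -> [27, 29]
  Merge [-1] + [-4] -> [-4, -1]
  Merge [27, 29] + [-4, -1] -> [-4, -1, 27, 29]
  Merge [27] + [-7] -> [-7, 27]
  Merge [17] + [12] -> [12, 17]
  Merge [-7, 27] + [12, 17] -> [-7, 12, 17, 27]
  Merge [-4, -1, 27, 29] + [-7, 12, 17, 27] -> [-7, -4, -1, 12, 17, 27, 27, 29]


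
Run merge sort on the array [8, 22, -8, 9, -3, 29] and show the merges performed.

Divide and conquer:
  Merge [22] + [-8] -> [-8, 22]
  Merge [8] + [-8, 22] -> [-8, 8, 22]
  Merge [-3] + [29] -> [-3, 29]
  Merge [9] + [-3, 29] -> [-3, 9, 29]
  Merge [-8, 8, 22] + [-3, 9, 29] -> [-8, -3, 8, 9, 22, 29]


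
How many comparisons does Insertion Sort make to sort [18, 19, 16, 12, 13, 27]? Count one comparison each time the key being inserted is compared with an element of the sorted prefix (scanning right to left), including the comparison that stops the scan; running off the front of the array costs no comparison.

Insert 19: 18 <= 19 (stop) = 1 comparison(s) -> [18, 19, 16, 12, 13, 27]
Insert 16: 19 > 16 (shift), 18 > 16 (shift), reached front = 2 comparison(s) -> [16, 18, 19, 12, 13, 27]
Insert 12: 19 > 12 (shift), 18 > 12 (shift), 16 > 12 (shift), reached front = 3 comparison(s) -> [12, 16, 18, 19, 13, 27]
Insert 13: 19 > 13 (shift), 18 > 13 (shift), 16 > 13 (shift), 12 <= 13 (stop) = 4 comparison(s) -> [12, 13, 16, 18, 19, 27]
Insert 27: 19 <= 27 (stop) = 1 comparison(s) -> [12, 13, 16, 18, 19, 27]
Total comparisons: 1 + 2 + 3 + 4 + 1 = 11


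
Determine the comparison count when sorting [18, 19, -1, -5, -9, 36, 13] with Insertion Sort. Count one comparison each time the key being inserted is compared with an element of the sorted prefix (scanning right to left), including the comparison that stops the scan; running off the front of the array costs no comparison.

Insert 19: 18 <= 19 (stop) = 1 comparison(s) -> [18, 19, -1, -5, -9, 36, 13]
Insert -1: 19 > -1 (shift), 18 > -1 (shift), reached front = 2 comparison(s) -> [-1, 18, 19, -5, -9, 36, 13]
Insert -5: 19 > -5 (shift), 18 > -5 (shift), -1 > -5 (shift), reached front = 3 comparison(s) -> [-5, -1, 18, 19, -9, 36, 13]
Insert -9: 19 > -9 (shift), 18 > -9 (shift), -1 > -9 (shift), -5 > -9 (shift), reached front = 4 comparison(s) -> [-9, -5, -1, 18, 19, 36, 13]
Insert 36: 19 <= 36 (stop) = 1 comparison(s) -> [-9, -5, -1, 18, 19, 36, 13]
Insert 13: 36 > 13 (shift), 19 > 13 (shift), 18 > 13 (shift), -1 <= 13 (stop) = 4 comparison(s) -> [-9, -5, -1, 13, 18, 19, 36]
Total comparisons: 1 + 2 + 3 + 4 + 1 + 4 = 15


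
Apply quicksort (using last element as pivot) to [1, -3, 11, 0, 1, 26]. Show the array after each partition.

Partition 1: pivot=26 at index 5 -> [1, -3, 11, 0, 1, 26]
Partition 2: pivot=1 at index 3 -> [1, -3, 0, 1, 11, 26]
Partition 3: pivot=0 at index 1 -> [-3, 0, 1, 1, 11, 26]


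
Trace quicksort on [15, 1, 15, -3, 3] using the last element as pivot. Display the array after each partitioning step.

Partition 1: pivot=3 at index 2 -> [1, -3, 3, 15, 15]
Partition 2: pivot=-3 at index 0 -> [-3, 1, 3, 15, 15]
Partition 3: pivot=15 at index 4 -> [-3, 1, 3, 15, 15]


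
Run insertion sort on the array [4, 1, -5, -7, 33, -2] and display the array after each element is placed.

First element 4 is already 'sorted'
Insert 1: shifted 1 elements -> [1, 4, -5, -7, 33, -2]
Insert -5: shifted 2 elements -> [-5, 1, 4, -7, 33, -2]
Insert -7: shifted 3 elements -> [-7, -5, 1, 4, 33, -2]
Insert 33: shifted 0 elements -> [-7, -5, 1, 4, 33, -2]
Insert -2: shifted 3 elements -> [-7, -5, -2, 1, 4, 33]


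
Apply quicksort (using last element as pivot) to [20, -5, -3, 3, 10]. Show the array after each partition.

Partition 1: pivot=10 at index 3 -> [-5, -3, 3, 10, 20]
Partition 2: pivot=3 at index 2 -> [-5, -3, 3, 10, 20]
Partition 3: pivot=-3 at index 1 -> [-5, -3, 3, 10, 20]


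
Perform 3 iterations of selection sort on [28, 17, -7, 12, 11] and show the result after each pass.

Pass 1: Select minimum -7 at index 2, swap -> [-7, 17, 28, 12, 11]
Pass 2: Select minimum 11 at index 4, swap -> [-7, 11, 28, 12, 17]
Pass 3: Select minimum 12 at index 3, swap -> [-7, 11, 12, 28, 17]


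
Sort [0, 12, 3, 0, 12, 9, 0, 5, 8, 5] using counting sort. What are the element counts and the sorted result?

Count array: [3, 0, 0, 1, 0, 2, 0, 0, 1, 1, 0, 0, 2]
(count[i] = number of elements equal to i)
Cumulative count: [3, 3, 3, 4, 4, 6, 6, 6, 7, 8, 8, 8, 10]
Sorted: [0, 0, 0, 3, 5, 5, 8, 9, 12, 12]


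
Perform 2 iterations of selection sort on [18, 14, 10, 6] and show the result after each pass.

Pass 1: Select minimum 6 at index 3, swap -> [6, 14, 10, 18]
Pass 2: Select minimum 10 at index 2, swap -> [6, 10, 14, 18]


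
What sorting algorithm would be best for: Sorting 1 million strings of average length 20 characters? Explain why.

Best choice: MSD radix sort or Mergesort
Reason: MSD radix sort is a non-comparison sort that buckets the strings by successive character positions, running in time proportional to the total number of characters examined rather than O(n log n) string comparisons; mergesort is a stable O(n log n)-comparison alternative that works for arbitrary variable-length keys


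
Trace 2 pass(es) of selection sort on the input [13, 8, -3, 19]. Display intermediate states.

Pass 1: Select minimum -3 at index 2, swap -> [-3, 8, 13, 19]
Pass 2: Select minimum 8 at index 1, swap -> [-3, 8, 13, 19]


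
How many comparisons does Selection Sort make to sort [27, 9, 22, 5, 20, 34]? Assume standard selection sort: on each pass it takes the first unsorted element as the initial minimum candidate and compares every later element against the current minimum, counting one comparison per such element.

Pass 1: scan indices 1..5 for the minimum = 5 comparison(s); min is 5, place at index 0 -> [5, 9, 22, 27, 20, 34]
Pass 2: scan indices 2..5 for the minimum = 4 comparison(s); min is 9, place at index 1 -> [5, 9, 22, 27, 20, 34]
Pass 3: scan indices 3..5 for the minimum = 3 comparison(s); min is 20, place at index 2 -> [5, 9, 20, 27, 22, 34]
Pass 4: scan indices 4..5 for the minimum = 2 comparison(s); min is 22, place at index 3 -> [5, 9, 20, 22, 27, 34]
Pass 5: scan indices 5..5 for the minimum = 1 comparison(s); min is 27, place at index 4 -> [5, 9, 20, 22, 27, 34]
Selection sort always scans the whole unsorted suffix, so the count is (n-1) + (n-2) + ... + 1 = n(n-1)/2 = 6*5/2 = 15 regardless of the input order.
Total comparisons: 5 + 4 + 3 + 2 + 1 = 15


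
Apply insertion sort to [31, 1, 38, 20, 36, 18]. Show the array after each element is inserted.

First element 31 is already 'sorted'
Insert 1: shifted 1 elements -> [1, 31, 38, 20, 36, 18]
Insert 38: shifted 0 elements -> [1, 31, 38, 20, 36, 18]
Insert 20: shifted 2 elements -> [1, 20, 31, 38, 36, 18]
Insert 36: shifted 1 elements -> [1, 20, 31, 36, 38, 18]
Insert 18: shifted 4 elements -> [1, 18, 20, 31, 36, 38]


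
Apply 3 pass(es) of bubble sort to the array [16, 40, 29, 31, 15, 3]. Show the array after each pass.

After pass 1: [16, 29, 31, 15, 3, 40] (4 swaps)
After pass 2: [16, 29, 15, 3, 31, 40] (2 swaps)
After pass 3: [16, 15, 3, 29, 31, 40] (2 swaps)
Total swaps: 8


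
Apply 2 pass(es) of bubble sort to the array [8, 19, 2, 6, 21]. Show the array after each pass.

After pass 1: [8, 2, 6, 19, 21] (2 swaps)
After pass 2: [2, 6, 8, 19, 21] (2 swaps)
Total swaps: 4


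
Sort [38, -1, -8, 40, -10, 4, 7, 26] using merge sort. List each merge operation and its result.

Divide and conquer:
  Merge [38] + [-1] -> [-1, 38]
  Merge [-8] + [40] -> [-8, 40]
  Merge [-1, 38] + [-8, 40] -> [-8, -1, 38, 40]
  Merge [-10] + [4] -> [-10, 4]
  Merge [7] + [26] -> [7, 26]
  Merge [-10, 4] + [7, 26] -> [-10, 4, 7, 26]
  Merge [-8, -1, 38, 40] + [-10, 4, 7, 26] -> [-10, -8, -1, 4, 7, 26, 38, 40]


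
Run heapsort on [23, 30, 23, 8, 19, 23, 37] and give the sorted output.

Build heap: [37, 30, 23, 8, 19, 23, 23]
Extract 37: [30, 23, 23, 8, 19, 23, 37]
Extract 30: [23, 23, 23, 8, 19, 30, 37]
Extract 23: [23, 19, 23, 8, 23, 30, 37]
Extract 23: [23, 19, 8, 23, 23, 30, 37]
Extract 23: [19, 8, 23, 23, 23, 30, 37]
Extract 19: [8, 19, 23, 23, 23, 30, 37]


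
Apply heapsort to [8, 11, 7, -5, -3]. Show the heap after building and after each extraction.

Build heap: [11, 8, 7, -5, -3]
Extract 11: [8, -3, 7, -5, 11]
Extract 8: [7, -3, -5, 8, 11]
Extract 7: [-3, -5, 7, 8, 11]
Extract -3: [-5, -3, 7, 8, 11]


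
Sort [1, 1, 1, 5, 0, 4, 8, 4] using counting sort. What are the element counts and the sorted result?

Count array: [1, 3, 0, 0, 2, 1, 0, 0, 1]
(count[i] = number of elements equal to i)
Cumulative count: [1, 4, 4, 4, 6, 7, 7, 7, 8]
Sorted: [0, 1, 1, 1, 4, 4, 5, 8]


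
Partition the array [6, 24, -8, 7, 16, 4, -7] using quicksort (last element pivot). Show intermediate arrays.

Partition 1: pivot=-7 at index 1 -> [-8, -7, 6, 7, 16, 4, 24]
Partition 2: pivot=24 at index 6 -> [-8, -7, 6, 7, 16, 4, 24]
Partition 3: pivot=4 at index 2 -> [-8, -7, 4, 7, 16, 6, 24]
Partition 4: pivot=6 at index 3 -> [-8, -7, 4, 6, 16, 7, 24]
Partition 5: pivot=7 at index 4 -> [-8, -7, 4, 6, 7, 16, 24]


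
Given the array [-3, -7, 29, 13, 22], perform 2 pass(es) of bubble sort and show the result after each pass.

After pass 1: [-7, -3, 13, 22, 29] (3 swaps)
After pass 2: [-7, -3, 13, 22, 29] (0 swaps)
Total swaps: 3


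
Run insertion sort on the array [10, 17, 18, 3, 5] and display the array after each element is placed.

First element 10 is already 'sorted'
Insert 17: shifted 0 elements -> [10, 17, 18, 3, 5]
Insert 18: shifted 0 elements -> [10, 17, 18, 3, 5]
Insert 3: shifted 3 elements -> [3, 10, 17, 18, 5]
Insert 5: shifted 3 elements -> [3, 5, 10, 17, 18]


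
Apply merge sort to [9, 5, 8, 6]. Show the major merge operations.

Divide and conquer:
  Merge [9] + [5] -> [5, 9]
  Merge [8] + [6] -> [6, 8]
  Merge [5, 9] + [6, 8] -> [5, 6, 8, 9]


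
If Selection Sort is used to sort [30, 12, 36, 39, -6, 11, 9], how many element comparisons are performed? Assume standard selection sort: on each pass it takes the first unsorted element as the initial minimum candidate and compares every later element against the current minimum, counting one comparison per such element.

Pass 1: scan indices 1..6 for the minimum = 6 comparison(s); min is -6, place at index 0 -> [-6, 12, 36, 39, 30, 11, 9]
Pass 2: scan indices 2..6 for the minimum = 5 comparison(s); min is 9, place at index 1 -> [-6, 9, 36, 39, 30, 11, 12]
Pass 3: scan indices 3..6 for the minimum = 4 comparison(s); min is 11, place at index 2 -> [-6, 9, 11, 39, 30, 36, 12]
Pass 4: scan indices 4..6 for the minimum = 3 comparison(s); min is 12, place at index 3 -> [-6, 9, 11, 12, 30, 36, 39]
Pass 5: scan indices 5..6 for the minimum = 2 comparison(s); min is 30, place at index 4 -> [-6, 9, 11, 12, 30, 36, 39]
Pass 6: scan indices 6..6 for the minimum = 1 comparison(s); min is 36, place at index 5 -> [-6, 9, 11, 12, 30, 36, 39]
Selection sort always scans the whole unsorted suffix, so the count is (n-1) + (n-2) + ... + 1 = n(n-1)/2 = 7*6/2 = 21 regardless of the input order.
Total comparisons: 6 + 5 + 4 + 3 + 2 + 1 = 21


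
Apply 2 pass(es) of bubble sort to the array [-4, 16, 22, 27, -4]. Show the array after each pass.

After pass 1: [-4, 16, 22, -4, 27] (1 swaps)
After pass 2: [-4, 16, -4, 22, 27] (1 swaps)
Total swaps: 2


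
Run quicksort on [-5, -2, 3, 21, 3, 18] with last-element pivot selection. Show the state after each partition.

Partition 1: pivot=18 at index 4 -> [-5, -2, 3, 3, 18, 21]
Partition 2: pivot=3 at index 3 -> [-5, -2, 3, 3, 18, 21]
Partition 3: pivot=3 at index 2 -> [-5, -2, 3, 3, 18, 21]
Partition 4: pivot=-2 at index 1 -> [-5, -2, 3, 3, 18, 21]


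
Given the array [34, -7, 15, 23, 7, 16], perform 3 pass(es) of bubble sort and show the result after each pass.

After pass 1: [-7, 15, 23, 7, 16, 34] (5 swaps)
After pass 2: [-7, 15, 7, 16, 23, 34] (2 swaps)
After pass 3: [-7, 7, 15, 16, 23, 34] (1 swaps)
Total swaps: 8


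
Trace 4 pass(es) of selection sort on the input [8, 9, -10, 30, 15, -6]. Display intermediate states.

Pass 1: Select minimum -10 at index 2, swap -> [-10, 9, 8, 30, 15, -6]
Pass 2: Select minimum -6 at index 5, swap -> [-10, -6, 8, 30, 15, 9]
Pass 3: Select minimum 8 at index 2, swap -> [-10, -6, 8, 30, 15, 9]
Pass 4: Select minimum 9 at index 5, swap -> [-10, -6, 8, 9, 15, 30]


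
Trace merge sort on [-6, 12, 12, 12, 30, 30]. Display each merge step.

Divide and conquer:
  Merge [12] + [12] -> [12, 12]
  Merge [-6] + [12, 12] -> [-6, 12, 12]
  Merge [30] + [30] -> [30, 30]
  Merge [12] + [30, 30] -> [12, 30, 30]
  Merge [-6, 12, 12] + [12, 30, 30] -> [-6, 12, 12, 12, 30, 30]


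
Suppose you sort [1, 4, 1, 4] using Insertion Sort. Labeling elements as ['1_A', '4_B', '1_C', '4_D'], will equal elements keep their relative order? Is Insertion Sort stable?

Trace Insertion Sort on the labeled array (the key is the number; the letter only tracks identity):
  Insert 4_B at index 1: [1_A, 4_B, 1_C, 4_D]
  Insert 1_C at index 1: [1_A, 1_C, 4_B, 4_D]
  Insert 4_D at index 3: [1_A, 1_C, 4_B, 4_D]
Final order: [1_A, 1_C, 4_B, 4_D]
Equal keys:
  value 1: originally 1_A, 1_C; after sorting 1_A, 1_C -> order preserved
  value 4: originally 4_B, 4_D; after sorting 4_B, 4_D -> order preserved
All equal keys kept their original relative order. Insertion Sort is stable: elements are shifted only while they are strictly greater than the key, so a key is inserted after any equal elements already placed.
Answer: Stable


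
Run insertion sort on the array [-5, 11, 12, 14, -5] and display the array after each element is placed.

First element -5 is already 'sorted'
Insert 11: shifted 0 elements -> [-5, 11, 12, 14, -5]
Insert 12: shifted 0 elements -> [-5, 11, 12, 14, -5]
Insert 14: shifted 0 elements -> [-5, 11, 12, 14, -5]
Insert -5: shifted 3 elements -> [-5, -5, 11, 12, 14]


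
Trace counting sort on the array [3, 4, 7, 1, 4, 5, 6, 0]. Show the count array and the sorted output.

Count array: [1, 1, 0, 1, 2, 1, 1, 1]
(count[i] = number of elements equal to i)
Cumulative count: [1, 2, 2, 3, 5, 6, 7, 8]
Sorted: [0, 1, 3, 4, 4, 5, 6, 7]


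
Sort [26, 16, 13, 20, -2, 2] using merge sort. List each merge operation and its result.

Divide and conquer:
  Merge [16] + [13] -> [13, 16]
  Merge [26] + [13, 16] -> [13, 16, 26]
  Merge [-2] + [2] -> [-2, 2]
  Merge [20] + [-2, 2] -> [-2, 2, 20]
  Merge [13, 16, 26] + [-2, 2, 20] -> [-2, 2, 13, 16, 20, 26]


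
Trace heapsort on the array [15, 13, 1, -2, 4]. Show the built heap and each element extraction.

Build heap: [15, 13, 1, -2, 4]
Extract 15: [13, 4, 1, -2, 15]
Extract 13: [4, -2, 1, 13, 15]
Extract 4: [1, -2, 4, 13, 15]
Extract 1: [-2, 1, 4, 13, 15]


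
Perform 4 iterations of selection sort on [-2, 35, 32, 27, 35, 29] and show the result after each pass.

Pass 1: Select minimum -2 at index 0, swap -> [-2, 35, 32, 27, 35, 29]
Pass 2: Select minimum 27 at index 3, swap -> [-2, 27, 32, 35, 35, 29]
Pass 3: Select minimum 29 at index 5, swap -> [-2, 27, 29, 35, 35, 32]
Pass 4: Select minimum 32 at index 5, swap -> [-2, 27, 29, 32, 35, 35]


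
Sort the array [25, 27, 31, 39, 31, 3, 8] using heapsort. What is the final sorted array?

Build heap: [39, 31, 31, 27, 25, 3, 8]
Extract 39: [31, 27, 31, 8, 25, 3, 39]
Extract 31: [31, 27, 3, 8, 25, 31, 39]
Extract 31: [27, 25, 3, 8, 31, 31, 39]
Extract 27: [25, 8, 3, 27, 31, 31, 39]
Extract 25: [8, 3, 25, 27, 31, 31, 39]
Extract 8: [3, 8, 25, 27, 31, 31, 39]


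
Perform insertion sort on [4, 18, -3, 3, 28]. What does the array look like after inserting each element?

First element 4 is already 'sorted'
Insert 18: shifted 0 elements -> [4, 18, -3, 3, 28]
Insert -3: shifted 2 elements -> [-3, 4, 18, 3, 28]
Insert 3: shifted 2 elements -> [-3, 3, 4, 18, 28]
Insert 28: shifted 0 elements -> [-3, 3, 4, 18, 28]


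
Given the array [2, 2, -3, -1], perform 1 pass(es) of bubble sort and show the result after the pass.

After pass 1: [2, -3, -1, 2] (2 swaps)
Total swaps: 2


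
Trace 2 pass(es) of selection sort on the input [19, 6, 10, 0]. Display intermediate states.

Pass 1: Select minimum 0 at index 3, swap -> [0, 6, 10, 19]
Pass 2: Select minimum 6 at index 1, swap -> [0, 6, 10, 19]


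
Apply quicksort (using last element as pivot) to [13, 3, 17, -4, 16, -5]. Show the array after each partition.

Partition 1: pivot=-5 at index 0 -> [-5, 3, 17, -4, 16, 13]
Partition 2: pivot=13 at index 3 -> [-5, 3, -4, 13, 16, 17]
Partition 3: pivot=-4 at index 1 -> [-5, -4, 3, 13, 16, 17]
Partition 4: pivot=17 at index 5 -> [-5, -4, 3, 13, 16, 17]


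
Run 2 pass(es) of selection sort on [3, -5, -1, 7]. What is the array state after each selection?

Pass 1: Select minimum -5 at index 1, swap -> [-5, 3, -1, 7]
Pass 2: Select minimum -1 at index 2, swap -> [-5, -1, 3, 7]


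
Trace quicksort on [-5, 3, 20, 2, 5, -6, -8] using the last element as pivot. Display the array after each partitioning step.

Partition 1: pivot=-8 at index 0 -> [-8, 3, 20, 2, 5, -6, -5]
Partition 2: pivot=-5 at index 2 -> [-8, -6, -5, 2, 5, 3, 20]
Partition 3: pivot=20 at index 6 -> [-8, -6, -5, 2, 5, 3, 20]
Partition 4: pivot=3 at index 4 -> [-8, -6, -5, 2, 3, 5, 20]


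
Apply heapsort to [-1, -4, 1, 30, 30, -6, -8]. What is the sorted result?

Build heap: [30, 30, 1, -4, -1, -6, -8]
Extract 30: [30, -1, 1, -4, -8, -6, 30]
Extract 30: [1, -1, -6, -4, -8, 30, 30]
Extract 1: [-1, -4, -6, -8, 1, 30, 30]
Extract -1: [-4, -8, -6, -1, 1, 30, 30]
Extract -4: [-6, -8, -4, -1, 1, 30, 30]
Extract -6: [-8, -6, -4, -1, 1, 30, 30]


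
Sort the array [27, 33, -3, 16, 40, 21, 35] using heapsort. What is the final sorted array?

Build heap: [40, 33, 35, 16, 27, 21, -3]
Extract 40: [35, 33, 21, 16, 27, -3, 40]
Extract 35: [33, 27, 21, 16, -3, 35, 40]
Extract 33: [27, 16, 21, -3, 33, 35, 40]
Extract 27: [21, 16, -3, 27, 33, 35, 40]
Extract 21: [16, -3, 21, 27, 33, 35, 40]
Extract 16: [-3, 16, 21, 27, 33, 35, 40]


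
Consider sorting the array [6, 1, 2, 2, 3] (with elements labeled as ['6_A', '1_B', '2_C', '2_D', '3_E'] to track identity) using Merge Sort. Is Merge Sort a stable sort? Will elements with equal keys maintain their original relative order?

Trace Merge Sort on the labeled array (the key is the number; the letter only tracks identity):
  Merge [6_A] + [1_B] -> [1_B, 6_A]
  Merge [2_D] + [3_E] -> [2_D, 3_E]
  Merge [2_C] + [2_D, 3_E] -> [2_C, 2_D, 3_E]
  Merge [1_B, 6_A] + [2_C, 2_D, 3_E] -> [1_B, 2_C, 2_D, 3_E, 6_A]
Final order: [1_B, 2_C, 2_D, 3_E, 6_A]
Equal keys:
  value 2: originally 2_C, 2_D; after sorting 2_C, 2_D -> order preserved
All equal keys kept their original relative order. Merge Sort is stable: when the heads of the two halves are equal the merge takes from the left half first.
Answer: Stable


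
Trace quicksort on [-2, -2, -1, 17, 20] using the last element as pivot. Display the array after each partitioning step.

Partition 1: pivot=20 at index 4 -> [-2, -2, -1, 17, 20]
Partition 2: pivot=17 at index 3 -> [-2, -2, -1, 17, 20]
Partition 3: pivot=-1 at index 2 -> [-2, -2, -1, 17, 20]
Partition 4: pivot=-2 at index 1 -> [-2, -2, -1, 17, 20]


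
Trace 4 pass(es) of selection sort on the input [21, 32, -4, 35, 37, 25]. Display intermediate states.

Pass 1: Select minimum -4 at index 2, swap -> [-4, 32, 21, 35, 37, 25]
Pass 2: Select minimum 21 at index 2, swap -> [-4, 21, 32, 35, 37, 25]
Pass 3: Select minimum 25 at index 5, swap -> [-4, 21, 25, 35, 37, 32]
Pass 4: Select minimum 32 at index 5, swap -> [-4, 21, 25, 32, 37, 35]


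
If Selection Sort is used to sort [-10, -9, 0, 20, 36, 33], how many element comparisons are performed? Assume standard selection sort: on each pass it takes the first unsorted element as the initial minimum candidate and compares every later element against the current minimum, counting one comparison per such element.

Pass 1: scan indices 1..5 for the minimum = 5 comparison(s); min is -10, place at index 0 -> [-10, -9, 0, 20, 36, 33]
Pass 2: scan indices 2..5 for the minimum = 4 comparison(s); min is -9, place at index 1 -> [-10, -9, 0, 20, 36, 33]
Pass 3: scan indices 3..5 for the minimum = 3 comparison(s); min is 0, place at index 2 -> [-10, -9, 0, 20, 36, 33]
Pass 4: scan indices 4..5 for the minimum = 2 comparison(s); min is 20, place at index 3 -> [-10, -9, 0, 20, 36, 33]
Pass 5: scan indices 5..5 for the minimum = 1 comparison(s); min is 33, place at index 4 -> [-10, -9, 0, 20, 33, 36]
Selection sort always scans the whole unsorted suffix, so the count is (n-1) + (n-2) + ... + 1 = n(n-1)/2 = 6*5/2 = 15 regardless of the input order.
Total comparisons: 5 + 4 + 3 + 2 + 1 = 15


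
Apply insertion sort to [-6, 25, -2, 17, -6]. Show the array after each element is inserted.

First element -6 is already 'sorted'
Insert 25: shifted 0 elements -> [-6, 25, -2, 17, -6]
Insert -2: shifted 1 elements -> [-6, -2, 25, 17, -6]
Insert 17: shifted 1 elements -> [-6, -2, 17, 25, -6]
Insert -6: shifted 3 elements -> [-6, -6, -2, 17, 25]


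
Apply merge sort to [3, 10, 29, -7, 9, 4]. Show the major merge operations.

Divide and conquer:
  Merge [10] + [29] -> [10, 29]
  Merge [3] + [10, 29] -> [3, 10, 29]
  Merge [9] + [4] -> [4, 9]
  Merge [-7] + [4, 9] -> [-7, 4, 9]
  Merge [3, 10, 29] + [-7, 4, 9] -> [-7, 3, 4, 9, 10, 29]


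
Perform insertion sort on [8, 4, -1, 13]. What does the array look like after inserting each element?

First element 8 is already 'sorted'
Insert 4: shifted 1 elements -> [4, 8, -1, 13]
Insert -1: shifted 2 elements -> [-1, 4, 8, 13]
Insert 13: shifted 0 elements -> [-1, 4, 8, 13]


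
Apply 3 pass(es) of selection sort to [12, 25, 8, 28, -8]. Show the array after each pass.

Pass 1: Select minimum -8 at index 4, swap -> [-8, 25, 8, 28, 12]
Pass 2: Select minimum 8 at index 2, swap -> [-8, 8, 25, 28, 12]
Pass 3: Select minimum 12 at index 4, swap -> [-8, 8, 12, 28, 25]


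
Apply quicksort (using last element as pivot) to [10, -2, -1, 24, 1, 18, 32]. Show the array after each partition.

Partition 1: pivot=32 at index 6 -> [10, -2, -1, 24, 1, 18, 32]
Partition 2: pivot=18 at index 4 -> [10, -2, -1, 1, 18, 24, 32]
Partition 3: pivot=1 at index 2 -> [-2, -1, 1, 10, 18, 24, 32]
Partition 4: pivot=-1 at index 1 -> [-2, -1, 1, 10, 18, 24, 32]


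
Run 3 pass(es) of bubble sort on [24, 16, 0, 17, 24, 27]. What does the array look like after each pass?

After pass 1: [16, 0, 17, 24, 24, 27] (3 swaps)
After pass 2: [0, 16, 17, 24, 24, 27] (1 swaps)
After pass 3: [0, 16, 17, 24, 24, 27] (0 swaps)
Total swaps: 4


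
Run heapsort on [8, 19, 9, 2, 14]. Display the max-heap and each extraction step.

Build heap: [19, 14, 9, 2, 8]
Extract 19: [14, 8, 9, 2, 19]
Extract 14: [9, 8, 2, 14, 19]
Extract 9: [8, 2, 9, 14, 19]
Extract 8: [2, 8, 9, 14, 19]


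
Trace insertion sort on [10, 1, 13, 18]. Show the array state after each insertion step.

First element 10 is already 'sorted'
Insert 1: shifted 1 elements -> [1, 10, 13, 18]
Insert 13: shifted 0 elements -> [1, 10, 13, 18]
Insert 18: shifted 0 elements -> [1, 10, 13, 18]


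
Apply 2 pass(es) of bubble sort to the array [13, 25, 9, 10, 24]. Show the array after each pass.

After pass 1: [13, 9, 10, 24, 25] (3 swaps)
After pass 2: [9, 10, 13, 24, 25] (2 swaps)
Total swaps: 5


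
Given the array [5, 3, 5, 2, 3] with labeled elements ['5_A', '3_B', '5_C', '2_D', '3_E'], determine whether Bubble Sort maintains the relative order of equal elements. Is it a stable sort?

Trace Bubble Sort on the labeled array (the key is the number; the letter only tracks identity):
  After pass 1: [3_B, 5_A, 2_D, 3_E, 5_C]
  After pass 2: [3_B, 2_D, 3_E, 5_A, 5_C]
  After pass 3: [2_D, 3_B, 3_E, 5_A, 5_C]
  After pass 4: [2_D, 3_B, 3_E, 5_A, 5_C] (no swaps, done)
Final order: [2_D, 3_B, 3_E, 5_A, 5_C]
Equal keys:
  value 3: originally 3_B, 3_E; after sorting 3_B, 3_E -> order preserved
  value 5: originally 5_A, 5_C; after sorting 5_A, 5_C -> order preserved
All equal keys kept their original relative order. Bubble Sort is stable: it only swaps adjacent elements when the left one is strictly greater, so equal keys never move past each other.
Answer: Stable


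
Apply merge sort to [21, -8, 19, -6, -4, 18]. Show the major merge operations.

Divide and conquer:
  Merge [-8] + [19] -> [-8, 19]
  Merge [21] + [-8, 19] -> [-8, 19, 21]
  Merge [-4] + [18] -> [-4, 18]
  Merge [-6] + [-4, 18] -> [-6, -4, 18]
  Merge [-8, 19, 21] + [-6, -4, 18] -> [-8, -6, -4, 18, 19, 21]


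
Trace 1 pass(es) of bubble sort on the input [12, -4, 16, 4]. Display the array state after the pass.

After pass 1: [-4, 12, 4, 16] (2 swaps)
Total swaps: 2


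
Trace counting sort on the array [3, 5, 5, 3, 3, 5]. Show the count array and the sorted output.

Count array: [0, 0, 0, 3, 0, 3]
(count[i] = number of elements equal to i)
Cumulative count: [0, 0, 0, 3, 3, 6]
Sorted: [3, 3, 3, 5, 5, 5]


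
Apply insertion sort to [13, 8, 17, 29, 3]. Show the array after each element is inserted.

First element 13 is already 'sorted'
Insert 8: shifted 1 elements -> [8, 13, 17, 29, 3]
Insert 17: shifted 0 elements -> [8, 13, 17, 29, 3]
Insert 29: shifted 0 elements -> [8, 13, 17, 29, 3]
Insert 3: shifted 4 elements -> [3, 8, 13, 17, 29]


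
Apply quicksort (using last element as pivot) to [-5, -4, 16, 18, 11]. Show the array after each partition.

Partition 1: pivot=11 at index 2 -> [-5, -4, 11, 18, 16]
Partition 2: pivot=-4 at index 1 -> [-5, -4, 11, 18, 16]
Partition 3: pivot=16 at index 3 -> [-5, -4, 11, 16, 18]


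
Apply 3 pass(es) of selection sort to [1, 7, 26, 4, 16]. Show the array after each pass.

Pass 1: Select minimum 1 at index 0, swap -> [1, 7, 26, 4, 16]
Pass 2: Select minimum 4 at index 3, swap -> [1, 4, 26, 7, 16]
Pass 3: Select minimum 7 at index 3, swap -> [1, 4, 7, 26, 16]


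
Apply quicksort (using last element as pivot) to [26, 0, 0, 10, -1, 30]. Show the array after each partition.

Partition 1: pivot=30 at index 5 -> [26, 0, 0, 10, -1, 30]
Partition 2: pivot=-1 at index 0 -> [-1, 0, 0, 10, 26, 30]
Partition 3: pivot=26 at index 4 -> [-1, 0, 0, 10, 26, 30]
Partition 4: pivot=10 at index 3 -> [-1, 0, 0, 10, 26, 30]
Partition 5: pivot=0 at index 2 -> [-1, 0, 0, 10, 26, 30]


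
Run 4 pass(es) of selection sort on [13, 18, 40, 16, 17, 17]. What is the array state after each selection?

Pass 1: Select minimum 13 at index 0, swap -> [13, 18, 40, 16, 17, 17]
Pass 2: Select minimum 16 at index 3, swap -> [13, 16, 40, 18, 17, 17]
Pass 3: Select minimum 17 at index 4, swap -> [13, 16, 17, 18, 40, 17]
Pass 4: Select minimum 17 at index 5, swap -> [13, 16, 17, 17, 40, 18]


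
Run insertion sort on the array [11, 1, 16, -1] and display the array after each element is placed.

First element 11 is already 'sorted'
Insert 1: shifted 1 elements -> [1, 11, 16, -1]
Insert 16: shifted 0 elements -> [1, 11, 16, -1]
Insert -1: shifted 3 elements -> [-1, 1, 11, 16]


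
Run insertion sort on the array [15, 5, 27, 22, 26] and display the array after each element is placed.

First element 15 is already 'sorted'
Insert 5: shifted 1 elements -> [5, 15, 27, 22, 26]
Insert 27: shifted 0 elements -> [5, 15, 27, 22, 26]
Insert 22: shifted 1 elements -> [5, 15, 22, 27, 26]
Insert 26: shifted 1 elements -> [5, 15, 22, 26, 27]


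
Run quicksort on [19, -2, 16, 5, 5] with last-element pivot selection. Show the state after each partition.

Partition 1: pivot=5 at index 2 -> [-2, 5, 5, 19, 16]
Partition 2: pivot=5 at index 1 -> [-2, 5, 5, 19, 16]
Partition 3: pivot=16 at index 3 -> [-2, 5, 5, 16, 19]


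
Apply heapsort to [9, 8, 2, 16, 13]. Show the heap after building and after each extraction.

Build heap: [16, 13, 2, 8, 9]
Extract 16: [13, 9, 2, 8, 16]
Extract 13: [9, 8, 2, 13, 16]
Extract 9: [8, 2, 9, 13, 16]
Extract 8: [2, 8, 9, 13, 16]


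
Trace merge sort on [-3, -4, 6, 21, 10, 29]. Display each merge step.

Divide and conquer:
  Merge [-4] + [6] -> [-4, 6]
  Merge [-3] + [-4, 6] -> [-4, -3, 6]
  Merge [10] + [29] -> [10, 29]
  Merge [21] + [10, 29] -> [10, 21, 29]
  Merge [-4, -3, 6] + [10, 21, 29] -> [-4, -3, 6, 10, 21, 29]


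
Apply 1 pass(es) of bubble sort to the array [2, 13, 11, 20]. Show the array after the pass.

After pass 1: [2, 11, 13, 20] (1 swaps)
Total swaps: 1


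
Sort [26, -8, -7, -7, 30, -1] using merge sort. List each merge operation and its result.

Divide and conquer:
  Merge [-8] + [-7] -> [-8, -7]
  Merge [26] + [-8, -7] -> [-8, -7, 26]
  Merge [30] + [-1] -> [-1, 30]
  Merge [-7] + [-1, 30] -> [-7, -1, 30]
  Merge [-8, -7, 26] + [-7, -1, 30] -> [-8, -7, -7, -1, 26, 30]


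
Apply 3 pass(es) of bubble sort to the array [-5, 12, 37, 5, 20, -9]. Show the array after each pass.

After pass 1: [-5, 12, 5, 20, -9, 37] (3 swaps)
After pass 2: [-5, 5, 12, -9, 20, 37] (2 swaps)
After pass 3: [-5, 5, -9, 12, 20, 37] (1 swaps)
Total swaps: 6


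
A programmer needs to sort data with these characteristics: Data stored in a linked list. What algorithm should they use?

Best choice: Merge sort
Reason: Merge sort doesn't require random access; can be done in O(1) extra space for linked lists


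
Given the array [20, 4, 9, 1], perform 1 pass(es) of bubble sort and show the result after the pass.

After pass 1: [4, 9, 1, 20] (3 swaps)
Total swaps: 3


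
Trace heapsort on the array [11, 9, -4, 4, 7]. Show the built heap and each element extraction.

Build heap: [11, 9, -4, 4, 7]
Extract 11: [9, 7, -4, 4, 11]
Extract 9: [7, 4, -4, 9, 11]
Extract 7: [4, -4, 7, 9, 11]
Extract 4: [-4, 4, 7, 9, 11]


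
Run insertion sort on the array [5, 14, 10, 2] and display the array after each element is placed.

First element 5 is already 'sorted'
Insert 14: shifted 0 elements -> [5, 14, 10, 2]
Insert 10: shifted 1 elements -> [5, 10, 14, 2]
Insert 2: shifted 3 elements -> [2, 5, 10, 14]


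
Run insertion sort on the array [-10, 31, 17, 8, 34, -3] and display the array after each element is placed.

First element -10 is already 'sorted'
Insert 31: shifted 0 elements -> [-10, 31, 17, 8, 34, -3]
Insert 17: shifted 1 elements -> [-10, 17, 31, 8, 34, -3]
Insert 8: shifted 2 elements -> [-10, 8, 17, 31, 34, -3]
Insert 34: shifted 0 elements -> [-10, 8, 17, 31, 34, -3]
Insert -3: shifted 4 elements -> [-10, -3, 8, 17, 31, 34]


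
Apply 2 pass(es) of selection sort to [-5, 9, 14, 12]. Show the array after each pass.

Pass 1: Select minimum -5 at index 0, swap -> [-5, 9, 14, 12]
Pass 2: Select minimum 9 at index 1, swap -> [-5, 9, 14, 12]


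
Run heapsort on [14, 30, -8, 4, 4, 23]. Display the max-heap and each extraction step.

Build heap: [30, 14, 23, 4, 4, -8]
Extract 30: [23, 14, -8, 4, 4, 30]
Extract 23: [14, 4, -8, 4, 23, 30]
Extract 14: [4, 4, -8, 14, 23, 30]
Extract 4: [4, -8, 4, 14, 23, 30]
Extract 4: [-8, 4, 4, 14, 23, 30]


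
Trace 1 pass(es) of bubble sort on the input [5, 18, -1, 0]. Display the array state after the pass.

After pass 1: [5, -1, 0, 18] (2 swaps)
Total swaps: 2


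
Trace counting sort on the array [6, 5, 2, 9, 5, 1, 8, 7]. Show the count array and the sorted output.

Count array: [0, 1, 1, 0, 0, 2, 1, 1, 1, 1]
(count[i] = number of elements equal to i)
Cumulative count: [0, 1, 2, 2, 2, 4, 5, 6, 7, 8]
Sorted: [1, 2, 5, 5, 6, 7, 8, 9]


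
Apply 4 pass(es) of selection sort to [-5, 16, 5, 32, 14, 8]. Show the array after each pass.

Pass 1: Select minimum -5 at index 0, swap -> [-5, 16, 5, 32, 14, 8]
Pass 2: Select minimum 5 at index 2, swap -> [-5, 5, 16, 32, 14, 8]
Pass 3: Select minimum 8 at index 5, swap -> [-5, 5, 8, 32, 14, 16]
Pass 4: Select minimum 14 at index 4, swap -> [-5, 5, 8, 14, 32, 16]


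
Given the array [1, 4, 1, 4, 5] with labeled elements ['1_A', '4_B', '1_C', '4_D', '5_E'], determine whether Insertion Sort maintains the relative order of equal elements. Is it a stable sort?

Trace Insertion Sort on the labeled array (the key is the number; the letter only tracks identity):
  Insert 4_B at index 1: [1_A, 4_B, 1_C, 4_D, 5_E]
  Insert 1_C at index 1: [1_A, 1_C, 4_B, 4_D, 5_E]
  Insert 4_D at index 3: [1_A, 1_C, 4_B, 4_D, 5_E]
  Insert 5_E at index 4: [1_A, 1_C, 4_B, 4_D, 5_E]
Final order: [1_A, 1_C, 4_B, 4_D, 5_E]
Equal keys:
  value 1: originally 1_A, 1_C; after sorting 1_A, 1_C -> order preserved
  value 4: originally 4_B, 4_D; after sorting 4_B, 4_D -> order preserved
All equal keys kept their original relative order. Insertion Sort is stable: elements are shifted only while they are strictly greater than the key, so a key is inserted after any equal elements already placed.
Answer: Stable


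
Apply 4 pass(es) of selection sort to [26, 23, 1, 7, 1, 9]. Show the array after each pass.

Pass 1: Select minimum 1 at index 2, swap -> [1, 23, 26, 7, 1, 9]
Pass 2: Select minimum 1 at index 4, swap -> [1, 1, 26, 7, 23, 9]
Pass 3: Select minimum 7 at index 3, swap -> [1, 1, 7, 26, 23, 9]
Pass 4: Select minimum 9 at index 5, swap -> [1, 1, 7, 9, 23, 26]


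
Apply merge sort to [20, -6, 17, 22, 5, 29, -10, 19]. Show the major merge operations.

Divide and conquer:
  Merge [20] + [-6] -> [-6, 20]
  Merge [17] + [22] -> [17, 22]
  Merge [-6, 20] + [17, 22] -> [-6, 17, 20, 22]
  Merge [5] + [29] -> [5, 29]
  Merge [-10] + [19] -> [-10, 19]
  Merge [5, 29] + [-10, 19] -> [-10, 5, 19, 29]
  Merge [-6, 17, 20, 22] + [-10, 5, 19, 29] -> [-10, -6, 5, 17, 19, 20, 22, 29]


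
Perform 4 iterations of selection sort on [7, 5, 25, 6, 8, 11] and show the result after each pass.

Pass 1: Select minimum 5 at index 1, swap -> [5, 7, 25, 6, 8, 11]
Pass 2: Select minimum 6 at index 3, swap -> [5, 6, 25, 7, 8, 11]
Pass 3: Select minimum 7 at index 3, swap -> [5, 6, 7, 25, 8, 11]
Pass 4: Select minimum 8 at index 4, swap -> [5, 6, 7, 8, 25, 11]


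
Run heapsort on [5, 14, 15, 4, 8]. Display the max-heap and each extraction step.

Build heap: [15, 14, 5, 4, 8]
Extract 15: [14, 8, 5, 4, 15]
Extract 14: [8, 4, 5, 14, 15]
Extract 8: [5, 4, 8, 14, 15]
Extract 5: [4, 5, 8, 14, 15]


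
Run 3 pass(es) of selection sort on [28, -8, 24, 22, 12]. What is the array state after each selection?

Pass 1: Select minimum -8 at index 1, swap -> [-8, 28, 24, 22, 12]
Pass 2: Select minimum 12 at index 4, swap -> [-8, 12, 24, 22, 28]
Pass 3: Select minimum 22 at index 3, swap -> [-8, 12, 22, 24, 28]


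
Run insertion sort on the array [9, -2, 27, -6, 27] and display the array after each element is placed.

First element 9 is already 'sorted'
Insert -2: shifted 1 elements -> [-2, 9, 27, -6, 27]
Insert 27: shifted 0 elements -> [-2, 9, 27, -6, 27]
Insert -6: shifted 3 elements -> [-6, -2, 9, 27, 27]
Insert 27: shifted 0 elements -> [-6, -2, 9, 27, 27]


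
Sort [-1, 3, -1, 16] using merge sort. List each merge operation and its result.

Divide and conquer:
  Merge [-1] + [3] -> [-1, 3]
  Merge [-1] + [16] -> [-1, 16]
  Merge [-1, 3] + [-1, 16] -> [-1, -1, 3, 16]


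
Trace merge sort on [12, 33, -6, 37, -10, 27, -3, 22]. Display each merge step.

Divide and conquer:
  Merge [12] + [33] -> [12, 33]
  Merge [-6] + [37] -> [-6, 37]
  Merge [12, 33] + [-6, 37] -> [-6, 12, 33, 37]
  Merge [-10] + [27] -> [-10, 27]
  Merge [-3] + [22] -> [-3, 22]
  Merge [-10, 27] + [-3, 22] -> [-10, -3, 22, 27]
  Merge [-6, 12, 33, 37] + [-10, -3, 22, 27] -> [-10, -6, -3, 12, 22, 27, 33, 37]


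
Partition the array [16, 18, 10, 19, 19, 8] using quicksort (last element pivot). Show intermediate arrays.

Partition 1: pivot=8 at index 0 -> [8, 18, 10, 19, 19, 16]
Partition 2: pivot=16 at index 2 -> [8, 10, 16, 19, 19, 18]
Partition 3: pivot=18 at index 3 -> [8, 10, 16, 18, 19, 19]
Partition 4: pivot=19 at index 5 -> [8, 10, 16, 18, 19, 19]
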